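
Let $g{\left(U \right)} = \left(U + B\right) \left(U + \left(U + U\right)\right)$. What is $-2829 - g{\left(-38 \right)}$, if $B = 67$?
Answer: $477$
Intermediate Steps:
$g{\left(U \right)} = 3 U \left(67 + U\right)$ ($g{\left(U \right)} = \left(U + 67\right) \left(U + \left(U + U\right)\right) = \left(67 + U\right) \left(U + 2 U\right) = \left(67 + U\right) 3 U = 3 U \left(67 + U\right)$)
$-2829 - g{\left(-38 \right)} = -2829 - 3 \left(-38\right) \left(67 - 38\right) = -2829 - 3 \left(-38\right) 29 = -2829 - -3306 = -2829 + 3306 = 477$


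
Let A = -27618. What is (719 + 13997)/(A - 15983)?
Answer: -14716/43601 ≈ -0.33752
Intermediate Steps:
(719 + 13997)/(A - 15983) = (719 + 13997)/(-27618 - 15983) = 14716/(-43601) = 14716*(-1/43601) = -14716/43601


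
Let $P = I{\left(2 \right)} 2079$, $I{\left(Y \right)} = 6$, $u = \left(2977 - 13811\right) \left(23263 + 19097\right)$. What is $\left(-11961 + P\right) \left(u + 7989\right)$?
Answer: $-235426088763$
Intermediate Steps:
$u = -458928240$ ($u = \left(-10834\right) 42360 = -458928240$)
$P = 12474$ ($P = 6 \cdot 2079 = 12474$)
$\left(-11961 + P\right) \left(u + 7989\right) = \left(-11961 + 12474\right) \left(-458928240 + 7989\right) = 513 \left(-458920251\right) = -235426088763$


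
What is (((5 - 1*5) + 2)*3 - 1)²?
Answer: 25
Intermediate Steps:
(((5 - 1*5) + 2)*3 - 1)² = (((5 - 5) + 2)*3 - 1)² = ((0 + 2)*3 - 1)² = (2*3 - 1)² = (6 - 1)² = 5² = 25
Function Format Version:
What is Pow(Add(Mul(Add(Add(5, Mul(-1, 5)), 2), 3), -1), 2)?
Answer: 25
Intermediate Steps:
Pow(Add(Mul(Add(Add(5, Mul(-1, 5)), 2), 3), -1), 2) = Pow(Add(Mul(Add(Add(5, -5), 2), 3), -1), 2) = Pow(Add(Mul(Add(0, 2), 3), -1), 2) = Pow(Add(Mul(2, 3), -1), 2) = Pow(Add(6, -1), 2) = Pow(5, 2) = 25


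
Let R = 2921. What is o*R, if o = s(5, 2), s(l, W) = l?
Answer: 14605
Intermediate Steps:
o = 5
o*R = 5*2921 = 14605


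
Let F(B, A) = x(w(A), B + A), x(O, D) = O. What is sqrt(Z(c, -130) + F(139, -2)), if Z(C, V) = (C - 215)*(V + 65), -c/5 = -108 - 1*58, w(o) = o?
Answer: I*sqrt(39977) ≈ 199.94*I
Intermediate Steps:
c = 830 (c = -5*(-108 - 1*58) = -5*(-108 - 58) = -5*(-166) = 830)
Z(C, V) = (-215 + C)*(65 + V)
F(B, A) = A
sqrt(Z(c, -130) + F(139, -2)) = sqrt((-13975 - 215*(-130) + 65*830 + 830*(-130)) - 2) = sqrt((-13975 + 27950 + 53950 - 107900) - 2) = sqrt(-39975 - 2) = sqrt(-39977) = I*sqrt(39977)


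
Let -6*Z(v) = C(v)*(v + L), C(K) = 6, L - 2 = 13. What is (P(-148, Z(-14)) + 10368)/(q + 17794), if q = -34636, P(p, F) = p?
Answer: -730/1203 ≈ -0.60682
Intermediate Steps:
L = 15 (L = 2 + 13 = 15)
Z(v) = -15 - v (Z(v) = -(v + 15) = -(15 + v) = -(90 + 6*v)/6 = -15 - v)
(P(-148, Z(-14)) + 10368)/(q + 17794) = (-148 + 10368)/(-34636 + 17794) = 10220/(-16842) = 10220*(-1/16842) = -730/1203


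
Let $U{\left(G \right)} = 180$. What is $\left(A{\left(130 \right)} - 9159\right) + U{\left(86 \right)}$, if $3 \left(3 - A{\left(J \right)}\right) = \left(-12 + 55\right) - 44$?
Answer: $- \frac{26927}{3} \approx -8975.7$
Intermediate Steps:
$A{\left(J \right)} = \frac{10}{3}$ ($A{\left(J \right)} = 3 - \frac{\left(-12 + 55\right) - 44}{3} = 3 - \frac{43 - 44}{3} = 3 - - \frac{1}{3} = 3 + \frac{1}{3} = \frac{10}{3}$)
$\left(A{\left(130 \right)} - 9159\right) + U{\left(86 \right)} = \left(\frac{10}{3} - 9159\right) + 180 = - \frac{27467}{3} + 180 = - \frac{26927}{3}$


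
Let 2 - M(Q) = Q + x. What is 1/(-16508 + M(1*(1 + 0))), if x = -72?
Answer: -1/16435 ≈ -6.0846e-5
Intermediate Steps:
M(Q) = 74 - Q (M(Q) = 2 - (Q - 72) = 2 - (-72 + Q) = 2 + (72 - Q) = 74 - Q)
1/(-16508 + M(1*(1 + 0))) = 1/(-16508 + (74 - (1 + 0))) = 1/(-16508 + (74 - 1)) = 1/(-16508 + 73) = 1/(-16435) = -1/16435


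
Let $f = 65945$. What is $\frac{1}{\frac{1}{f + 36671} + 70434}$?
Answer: $\frac{102616}{7227655345} \approx 1.4198 \cdot 10^{-5}$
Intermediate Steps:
$\frac{1}{\frac{1}{f + 36671} + 70434} = \frac{1}{\frac{1}{65945 + 36671} + 70434} = \frac{1}{\frac{1}{102616} + 70434} = \frac{1}{\frac{7227655345}{102616}} = \frac{102616}{7227655345}$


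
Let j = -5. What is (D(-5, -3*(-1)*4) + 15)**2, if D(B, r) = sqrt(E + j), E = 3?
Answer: (15 + I*sqrt(2))**2 ≈ 223.0 + 42.426*I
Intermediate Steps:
D(B, r) = I*sqrt(2) (D(B, r) = sqrt(3 - 5) = sqrt(-2) = I*sqrt(2))
(D(-5, -3*(-1)*4) + 15)**2 = (I*sqrt(2) + 15)**2 = (15 + I*sqrt(2))**2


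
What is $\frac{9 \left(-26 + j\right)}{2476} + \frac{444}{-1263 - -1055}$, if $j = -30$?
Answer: $- \frac{75261}{32188} \approx -2.3382$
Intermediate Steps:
$\frac{9 \left(-26 + j\right)}{2476} + \frac{444}{-1263 - -1055} = \frac{9 \left(-26 - 30\right)}{2476} + \frac{444}{-1263 - -1055} = 9 \left(-56\right) \frac{1}{2476} + \frac{444}{-1263 + 1055} = \left(-504\right) \frac{1}{2476} + \frac{444}{-208} = - \frac{126}{619} + 444 \left(- \frac{1}{208}\right) = - \frac{126}{619} - \frac{111}{52} = - \frac{75261}{32188}$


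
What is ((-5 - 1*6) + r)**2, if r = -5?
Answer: 256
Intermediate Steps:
((-5 - 1*6) + r)**2 = ((-5 - 1*6) - 5)**2 = ((-5 - 6) - 5)**2 = (-11 - 5)**2 = (-16)**2 = 256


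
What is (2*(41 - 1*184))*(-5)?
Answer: 1430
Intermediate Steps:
(2*(41 - 1*184))*(-5) = (2*(41 - 184))*(-5) = (2*(-143))*(-5) = -286*(-5) = 1430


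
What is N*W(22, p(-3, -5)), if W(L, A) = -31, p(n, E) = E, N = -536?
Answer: 16616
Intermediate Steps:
N*W(22, p(-3, -5)) = -536*(-31) = 16616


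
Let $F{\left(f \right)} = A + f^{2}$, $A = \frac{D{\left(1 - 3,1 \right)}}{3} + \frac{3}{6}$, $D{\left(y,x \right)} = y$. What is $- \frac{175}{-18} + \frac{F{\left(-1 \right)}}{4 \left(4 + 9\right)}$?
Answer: $\frac{9115}{936} \approx 9.7383$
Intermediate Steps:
$A = - \frac{1}{6}$ ($A = \frac{1 - 3}{3} + \frac{3}{6} = \left(-2\right) \frac{1}{3} + 3 \cdot \frac{1}{6} = - \frac{2}{3} + \frac{1}{2} = - \frac{1}{6} \approx -0.16667$)
$F{\left(f \right)} = - \frac{1}{6} + f^{2}$
$- \frac{175}{-18} + \frac{F{\left(-1 \right)}}{4 \left(4 + 9\right)} = - \frac{175}{-18} + \frac{- \frac{1}{6} + \left(-1\right)^{2}}{4 \left(4 + 9\right)} = \left(-175\right) \left(- \frac{1}{18}\right) + \frac{- \frac{1}{6} + 1}{4 \cdot 13} = \frac{175}{18} + \frac{5}{6 \cdot 52} = \frac{175}{18} + \frac{5}{6} \cdot \frac{1}{52} = \frac{175}{18} + \frac{5}{312} = \frac{9115}{936}$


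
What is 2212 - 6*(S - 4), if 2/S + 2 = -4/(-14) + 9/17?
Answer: 105568/47 ≈ 2246.1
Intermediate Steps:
S = -238/141 (S = 2/(-2 + (-4/(-14) + 9/17)) = 2/(-2 + (-4*(-1/14) + 9*(1/17))) = 2/(-2 + (2/7 + 9/17)) = 2/(-2 + 97/119) = 2/(-141/119) = 2*(-119/141) = -238/141 ≈ -1.6879)
2212 - 6*(S - 4) = 2212 - 6*(-238/141 - 4) = 2212 - 6*(-802/141) = 2212 + 1604/47 = 105568/47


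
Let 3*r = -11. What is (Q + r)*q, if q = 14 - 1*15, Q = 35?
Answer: -94/3 ≈ -31.333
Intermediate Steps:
r = -11/3 (r = (⅓)*(-11) = -11/3 ≈ -3.6667)
q = -1 (q = 14 - 15 = -1)
(Q + r)*q = (35 - 11/3)*(-1) = (94/3)*(-1) = -94/3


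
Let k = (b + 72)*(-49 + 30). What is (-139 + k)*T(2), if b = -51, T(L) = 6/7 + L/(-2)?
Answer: 538/7 ≈ 76.857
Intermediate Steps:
T(L) = 6/7 - L/2 (T(L) = 6*(⅐) + L*(-½) = 6/7 - L/2)
k = -399 (k = (-51 + 72)*(-49 + 30) = 21*(-19) = -399)
(-139 + k)*T(2) = (-139 - 399)*(6/7 - ½*2) = -538*(6/7 - 1) = -538*(-⅐) = 538/7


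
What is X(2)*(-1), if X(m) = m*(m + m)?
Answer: -8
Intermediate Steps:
X(m) = 2*m² (X(m) = m*(2*m) = 2*m²)
X(2)*(-1) = (2*2²)*(-1) = (2*4)*(-1) = 8*(-1) = -8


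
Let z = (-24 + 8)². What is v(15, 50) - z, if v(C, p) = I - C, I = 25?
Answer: -246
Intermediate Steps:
z = 256 (z = (-16)² = 256)
v(C, p) = 25 - C
v(15, 50) - z = (25 - 1*15) - 1*256 = (25 - 15) - 256 = 10 - 256 = -246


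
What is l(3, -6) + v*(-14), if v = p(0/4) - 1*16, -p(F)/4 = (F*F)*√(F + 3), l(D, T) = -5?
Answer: 219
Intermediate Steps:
p(F) = -4*F²*√(3 + F) (p(F) = -4*F*F*√(F + 3) = -4*F²*√(3 + F))
v = -16 (v = -4*(0/4)²*√(3 + 0/4) - 1*16 = -4*(0*(¼))²*√(3 + 0*(¼)) - 16 = -4*0²*√(3 + 0) - 16 = -4*0*√3 - 16 = 0 - 16 = -16)
l(3, -6) + v*(-14) = -5 - 16*(-14) = -5 + 224 = 219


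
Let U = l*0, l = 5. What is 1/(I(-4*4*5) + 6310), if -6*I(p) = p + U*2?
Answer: 3/18970 ≈ 0.00015814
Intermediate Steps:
U = 0 (U = 5*0 = 0)
I(p) = -p/6 (I(p) = -(p + 0*2)/6 = -(p + 0)/6 = -p/6)
1/(I(-4*4*5) + 6310) = 1/(-(-4*4)*5/6 + 6310) = 1/(-(-8)*5/3 + 6310) = 1/(-⅙*(-80) + 6310) = 1/(40/3 + 6310) = 1/(18970/3) = 3/18970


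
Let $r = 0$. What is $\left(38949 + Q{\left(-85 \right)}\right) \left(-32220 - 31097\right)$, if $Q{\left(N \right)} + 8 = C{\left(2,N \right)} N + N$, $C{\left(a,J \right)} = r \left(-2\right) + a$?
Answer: $-2449481462$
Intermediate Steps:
$C{\left(a,J \right)} = a$ ($C{\left(a,J \right)} = 0 \left(-2\right) + a = 0 + a = a$)
$Q{\left(N \right)} = -8 + 3 N$ ($Q{\left(N \right)} = -8 + \left(2 N + N\right) = -8 + 3 N$)
$\left(38949 + Q{\left(-85 \right)}\right) \left(-32220 - 31097\right) = \left(38949 + \left(-8 + 3 \left(-85\right)\right)\right) \left(-32220 - 31097\right) = \left(38949 - 263\right) \left(-63317\right) = 38686 \left(-63317\right) = -2449481462$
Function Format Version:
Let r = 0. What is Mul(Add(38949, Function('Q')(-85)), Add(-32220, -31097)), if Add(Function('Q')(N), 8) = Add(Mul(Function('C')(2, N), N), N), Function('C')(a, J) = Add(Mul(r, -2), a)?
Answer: -2449481462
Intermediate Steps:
Function('C')(a, J) = a (Function('C')(a, J) = Add(Mul(0, -2), a) = Add(0, a) = a)
Function('Q')(N) = Add(-8, Mul(3, N)) (Function('Q')(N) = Add(-8, Add(Mul(2, N), N)) = Add(-8, Mul(3, N)))
Mul(Add(38949, Function('Q')(-85)), Add(-32220, -31097)) = Mul(Add(38949, Add(-8, Mul(3, -85))), Add(-32220, -31097)) = Mul(Add(38949, Add(-8, -255)), -63317) = Mul(Add(38949, -263), -63317) = Mul(38686, -63317) = -2449481462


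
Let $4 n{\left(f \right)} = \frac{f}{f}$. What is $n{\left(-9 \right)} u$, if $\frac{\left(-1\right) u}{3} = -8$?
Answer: $6$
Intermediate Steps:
$u = 24$ ($u = \left(-3\right) \left(-8\right) = 24$)
$n{\left(f \right)} = \frac{1}{4}$ ($n{\left(f \right)} = \frac{f \frac{1}{f}}{4} = \frac{1}{4} \cdot 1 = \frac{1}{4}$)
$n{\left(-9 \right)} u = \frac{1}{4} \cdot 24 = 6$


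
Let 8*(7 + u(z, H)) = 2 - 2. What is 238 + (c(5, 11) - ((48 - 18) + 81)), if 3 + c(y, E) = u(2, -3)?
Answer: 117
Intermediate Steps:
u(z, H) = -7 (u(z, H) = -7 + (2 - 2)/8 = -7 + (⅛)*0 = -7 + 0 = -7)
c(y, E) = -10 (c(y, E) = -3 - 7 = -10)
238 + (c(5, 11) - ((48 - 18) + 81)) = 238 + (-10 - ((48 - 18) + 81)) = 238 + (-10 - (30 + 81)) = 238 + (-10 - 1*111) = 238 + (-10 - 111) = 238 - 121 = 117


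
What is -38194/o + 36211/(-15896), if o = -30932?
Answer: -128236707/122923768 ≈ -1.0432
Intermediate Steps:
-38194/o + 36211/(-15896) = -38194/(-30932) + 36211/(-15896) = -38194*(-1/30932) + 36211*(-1/15896) = 19097/15466 - 36211/15896 = -128236707/122923768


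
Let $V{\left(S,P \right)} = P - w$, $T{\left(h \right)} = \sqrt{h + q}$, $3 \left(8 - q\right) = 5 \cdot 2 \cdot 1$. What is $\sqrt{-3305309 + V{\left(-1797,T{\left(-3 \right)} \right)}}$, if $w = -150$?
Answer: $\frac{\sqrt{-29746431 + 3 \sqrt{15}}}{3} \approx 1818.0 i$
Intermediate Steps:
$q = \frac{14}{3}$ ($q = 8 - \frac{5 \cdot 2 \cdot 1}{3} = 8 - \frac{10 \cdot 1}{3} = 8 - \frac{10}{3} = \frac{14}{3} \approx 4.6667$)
$T{\left(h \right)} = \sqrt{\frac{14}{3} + h}$ ($T{\left(h \right)} = \sqrt{h + \frac{14}{3}} = \sqrt{\frac{14}{3} + h}$)
$V{\left(S,P \right)} = 150 + P$ ($V{\left(S,P \right)} = P - -150 = P + 150 = 150 + P$)
$\sqrt{-3305309 + V{\left(-1797,T{\left(-3 \right)} \right)}} = \sqrt{-3305309 + \left(150 + \frac{\sqrt{42 + 9 \left(-3\right)}}{3}\right)} = \sqrt{-3305309 + \left(150 + \frac{\sqrt{42 - 27}}{3}\right)} = \sqrt{-3305309 + \left(150 + \frac{\sqrt{15}}{3}\right)} = \sqrt{-3305159 + \frac{\sqrt{15}}{3}}$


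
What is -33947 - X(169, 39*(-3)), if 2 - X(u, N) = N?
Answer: -34066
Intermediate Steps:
X(u, N) = 2 - N
-33947 - X(169, 39*(-3)) = -33947 - (2 - 39*(-3)) = -33947 - (2 - 1*(-117)) = -33947 - (2 + 117) = -33947 - 1*119 = -33947 - 119 = -34066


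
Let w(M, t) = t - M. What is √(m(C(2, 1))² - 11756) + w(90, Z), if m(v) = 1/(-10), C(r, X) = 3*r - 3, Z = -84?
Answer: -174 + I*√1175599/10 ≈ -174.0 + 108.43*I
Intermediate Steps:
C(r, X) = -3 + 3*r
m(v) = -⅒
√(m(C(2, 1))² - 11756) + w(90, Z) = √((-⅒)² - 11756) + (-84 - 1*90) = √(1/100 - 11756) + (-84 - 90) = √(-1175599/100) - 174 = I*√1175599/10 - 174 = -174 + I*√1175599/10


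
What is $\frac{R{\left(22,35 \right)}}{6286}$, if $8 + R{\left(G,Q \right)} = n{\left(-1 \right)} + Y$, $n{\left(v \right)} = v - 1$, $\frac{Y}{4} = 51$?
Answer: $\frac{97}{3143} \approx 0.030862$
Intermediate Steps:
$Y = 204$ ($Y = 4 \cdot 51 = 204$)
$n{\left(v \right)} = -1 + v$
$R{\left(G,Q \right)} = 194$ ($R{\left(G,Q \right)} = -8 + \left(\left(-1 - 1\right) + 204\right) = -8 + \left(-2 + 204\right) = -8 + 202 = 194$)
$\frac{R{\left(22,35 \right)}}{6286} = \frac{194}{6286} = 194 \cdot \frac{1}{6286} = \frac{97}{3143}$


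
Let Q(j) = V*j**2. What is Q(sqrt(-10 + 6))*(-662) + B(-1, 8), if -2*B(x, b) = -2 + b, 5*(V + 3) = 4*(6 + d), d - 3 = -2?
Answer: 34409/5 ≈ 6881.8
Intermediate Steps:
d = 1 (d = 3 - 2 = 1)
V = 13/5 (V = -3 + (4*(6 + 1))/5 = -3 + (4*7)/5 = -3 + (1/5)*28 = -3 + 28/5 = 13/5 ≈ 2.6000)
B(x, b) = 1 - b/2 (B(x, b) = -(-2 + b)/2 = 1 - b/2)
Q(j) = 13*j**2/5
Q(sqrt(-10 + 6))*(-662) + B(-1, 8) = (13*(sqrt(-10 + 6))**2/5)*(-662) + (1 - 1/2*8) = (13*(sqrt(-4))**2/5)*(-662) + (1 - 4) = (13*(2*I)**2/5)*(-662) - 3 = ((13/5)*(-4))*(-662) - 3 = -52/5*(-662) - 3 = 34424/5 - 3 = 34409/5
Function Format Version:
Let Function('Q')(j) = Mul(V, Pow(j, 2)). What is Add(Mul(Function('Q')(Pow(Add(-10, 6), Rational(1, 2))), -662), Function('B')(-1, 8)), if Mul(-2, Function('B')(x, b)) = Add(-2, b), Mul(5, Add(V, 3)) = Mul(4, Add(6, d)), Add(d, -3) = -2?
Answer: Rational(34409, 5) ≈ 6881.8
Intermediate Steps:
d = 1 (d = Add(3, -2) = 1)
V = Rational(13, 5) (V = Add(-3, Mul(Rational(1, 5), Mul(4, Add(6, 1)))) = Add(-3, Mul(Rational(1, 5), Mul(4, 7))) = Add(-3, Mul(Rational(1, 5), 28)) = Add(-3, Rational(28, 5)) = Rational(13, 5) ≈ 2.6000)
Function('B')(x, b) = Add(1, Mul(Rational(-1, 2), b)) (Function('B')(x, b) = Mul(Rational(-1, 2), Add(-2, b)) = Add(1, Mul(Rational(-1, 2), b)))
Function('Q')(j) = Mul(Rational(13, 5), Pow(j, 2))
Add(Mul(Function('Q')(Pow(Add(-10, 6), Rational(1, 2))), -662), Function('B')(-1, 8)) = Add(Mul(Mul(Rational(13, 5), Pow(Pow(Add(-10, 6), Rational(1, 2)), 2)), -662), Add(1, Mul(Rational(-1, 2), 8))) = Add(Mul(Mul(Rational(13, 5), Pow(Pow(-4, Rational(1, 2)), 2)), -662), Add(1, -4)) = Add(Mul(Mul(Rational(13, 5), Pow(Mul(2, I), 2)), -662), -3) = Add(Mul(Mul(Rational(13, 5), -4), -662), -3) = Add(Mul(Rational(-52, 5), -662), -3) = Add(Rational(34424, 5), -3) = Rational(34409, 5)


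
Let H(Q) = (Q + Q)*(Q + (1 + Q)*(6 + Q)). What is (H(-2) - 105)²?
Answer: 6561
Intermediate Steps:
H(Q) = 2*Q*(Q + (1 + Q)*(6 + Q)) (H(Q) = (2*Q)*(Q + (1 + Q)*(6 + Q)) = 2*Q*(Q + (1 + Q)*(6 + Q)))
(H(-2) - 105)² = (2*(-2)*(6 + (-2)² + 8*(-2)) - 105)² = (2*(-2)*(6 + 4 - 16) - 105)² = (2*(-2)*(-6) - 105)² = (24 - 105)² = (-81)² = 6561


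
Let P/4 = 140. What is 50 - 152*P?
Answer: -85070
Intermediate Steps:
P = 560 (P = 4*140 = 560)
50 - 152*P = 50 - 152*560 = 50 - 85120 = -85070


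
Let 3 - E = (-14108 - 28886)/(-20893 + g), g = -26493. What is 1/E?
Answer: 23693/49582 ≈ 0.47785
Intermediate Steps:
E = 49582/23693 (E = 3 - (-14108 - 28886)/(-20893 - 26493) = 3 - (-42994)/(-47386) = 3 - (-42994)*(-1)/47386 = 3 - 1*21497/23693 = 3 - 21497/23693 = 49582/23693 ≈ 2.0927)
1/E = 1/(49582/23693) = 23693/49582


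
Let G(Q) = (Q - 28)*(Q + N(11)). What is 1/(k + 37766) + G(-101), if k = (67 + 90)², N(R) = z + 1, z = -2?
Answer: 821256571/62415 ≈ 13158.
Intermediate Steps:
N(R) = -1 (N(R) = -2 + 1 = -1)
G(Q) = (-1 + Q)*(-28 + Q) (G(Q) = (Q - 28)*(Q - 1) = (-28 + Q)*(-1 + Q) = (-1 + Q)*(-28 + Q))
k = 24649 (k = 157² = 24649)
1/(k + 37766) + G(-101) = 1/(24649 + 37766) + (28 + (-101)² - 29*(-101)) = 1/62415 + (28 + 10201 + 2929) = 1/62415 + 13158 = 821256571/62415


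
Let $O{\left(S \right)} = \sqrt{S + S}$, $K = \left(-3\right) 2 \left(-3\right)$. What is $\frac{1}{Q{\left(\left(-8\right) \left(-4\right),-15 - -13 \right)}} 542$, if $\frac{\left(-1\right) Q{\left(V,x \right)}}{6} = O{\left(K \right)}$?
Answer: $- \frac{271}{18} \approx -15.056$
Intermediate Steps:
$K = 18$ ($K = \left(-6\right) \left(-3\right) = 18$)
$O{\left(S \right)} = \sqrt{2} \sqrt{S}$ ($O{\left(S \right)} = \sqrt{2 S} = \sqrt{2} \sqrt{S}$)
$Q{\left(V,x \right)} = -36$ ($Q{\left(V,x \right)} = - 6 \sqrt{2} \sqrt{18} = - 6 \sqrt{2} \cdot 3 \sqrt{2} = \left(-6\right) 6 = -36$)
$\frac{1}{Q{\left(\left(-8\right) \left(-4\right),-15 - -13 \right)}} 542 = \frac{1}{-36} \cdot 542 = \left(- \frac{1}{36}\right) 542 = - \frac{271}{18}$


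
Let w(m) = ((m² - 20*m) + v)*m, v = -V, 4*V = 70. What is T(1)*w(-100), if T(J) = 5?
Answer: -5991250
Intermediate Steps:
V = 35/2 (V = (¼)*70 = 35/2 ≈ 17.500)
v = -35/2 (v = -1*35/2 = -35/2 ≈ -17.500)
w(m) = m*(-35/2 + m² - 20*m) (w(m) = ((m² - 20*m) - 35/2)*m = (-35/2 + m² - 20*m)*m = m*(-35/2 + m² - 20*m))
T(1)*w(-100) = 5*((½)*(-100)*(-35 - 40*(-100) + 2*(-100)²)) = 5*((½)*(-100)*(-35 + 4000 + 2*10000)) = 5*((½)*(-100)*(-35 + 4000 + 20000)) = 5*((½)*(-100)*23965) = 5*(-1198250) = -5991250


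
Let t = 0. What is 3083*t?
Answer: 0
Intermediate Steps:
3083*t = 3083*0 = 0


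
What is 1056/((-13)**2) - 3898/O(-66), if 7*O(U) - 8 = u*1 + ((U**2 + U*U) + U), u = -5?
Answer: 4522010/1461681 ≈ 3.0937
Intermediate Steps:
O(U) = 3/7 + U/7 + 2*U**2/7 (O(U) = 8/7 + (-5*1 + ((U**2 + U*U) + U))/7 = 8/7 + (-5 + ((U**2 + U**2) + U))/7 = 8/7 + (-5 + (2*U**2 + U))/7 = 8/7 + (-5 + (U + 2*U**2))/7 = 8/7 + (-5 + U + 2*U**2)/7 = 8/7 + (-5/7 + U/7 + 2*U**2/7) = 3/7 + U/7 + 2*U**2/7)
1056/((-13)**2) - 3898/O(-66) = 1056/((-13)**2) - 3898/(3/7 + (1/7)*(-66) + (2/7)*(-66)**2) = 1056/169 - 3898/(3/7 - 66/7 + (2/7)*4356) = 1056*(1/169) - 3898/(3/7 - 66/7 + 8712/7) = 1056/169 - 3898/8649/7 = 1056/169 - 3898*7/8649 = 1056/169 - 27286/8649 = 4522010/1461681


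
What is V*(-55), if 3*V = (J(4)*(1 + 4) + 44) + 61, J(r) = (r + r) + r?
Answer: -3025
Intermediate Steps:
J(r) = 3*r (J(r) = 2*r + r = 3*r)
V = 55 (V = (((3*4)*(1 + 4) + 44) + 61)/3 = ((12*5 + 44) + 61)/3 = ((60 + 44) + 61)/3 = (104 + 61)/3 = (⅓)*165 = 55)
V*(-55) = 55*(-55) = -3025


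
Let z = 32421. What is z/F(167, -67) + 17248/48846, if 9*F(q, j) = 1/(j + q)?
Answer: 101805183332/3489 ≈ 2.9179e+7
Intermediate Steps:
F(q, j) = 1/(9*(j + q))
z/F(167, -67) + 17248/48846 = 32421/((1/(9*(-67 + 167)))) + 17248/48846 = 32421/(((⅑)/100)) + 17248*(1/48846) = 32421/(((⅑)*(1/100))) + 1232/3489 = 32421/(1/900) + 1232/3489 = 32421*900 + 1232/3489 = 29178900 + 1232/3489 = 101805183332/3489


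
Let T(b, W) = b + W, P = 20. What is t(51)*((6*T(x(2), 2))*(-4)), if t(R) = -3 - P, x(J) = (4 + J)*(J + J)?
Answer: 14352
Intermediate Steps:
x(J) = 2*J*(4 + J) (x(J) = (4 + J)*(2*J) = 2*J*(4 + J))
T(b, W) = W + b
t(R) = -23 (t(R) = -3 - 1*20 = -3 - 20 = -23)
t(51)*((6*T(x(2), 2))*(-4)) = -23*6*(2 + 2*2*(4 + 2))*(-4) = -23*6*(2 + 2*2*6)*(-4) = -23*6*(2 + 24)*(-4) = -23*6*26*(-4) = -3588*(-4) = -23*(-624) = 14352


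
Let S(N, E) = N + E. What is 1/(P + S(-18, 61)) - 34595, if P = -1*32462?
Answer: -1121535306/32419 ≈ -34595.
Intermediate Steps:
S(N, E) = E + N
P = -32462
1/(P + S(-18, 61)) - 34595 = 1/(-32462 + (61 - 18)) - 34595 = 1/(-32462 + 43) - 34595 = 1/(-32419) - 34595 = -1/32419 - 34595 = -1121535306/32419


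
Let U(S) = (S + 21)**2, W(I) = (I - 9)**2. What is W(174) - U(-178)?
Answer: 2576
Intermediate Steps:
W(I) = (-9 + I)**2
U(S) = (21 + S)**2
W(174) - U(-178) = (-9 + 174)**2 - (21 - 178)**2 = 165**2 - 1*(-157)**2 = 27225 - 1*24649 = 27225 - 24649 = 2576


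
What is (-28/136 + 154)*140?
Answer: 366030/17 ≈ 21531.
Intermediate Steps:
(-28/136 + 154)*140 = (-28*1/136 + 154)*140 = (-7/34 + 154)*140 = (5229/34)*140 = 366030/17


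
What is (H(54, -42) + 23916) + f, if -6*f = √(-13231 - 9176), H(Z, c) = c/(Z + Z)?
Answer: 430481/18 - I*√22407/6 ≈ 23916.0 - 24.948*I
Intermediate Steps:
H(Z, c) = c/(2*Z) (H(Z, c) = c/((2*Z)) = c*(1/(2*Z)) = c/(2*Z))
f = -I*√22407/6 (f = -√(-13231 - 9176)/6 = -I*√22407/6 ≈ -24.948*I)
(H(54, -42) + 23916) + f = ((½)*(-42)/54 + 23916) - I*√22407/6 = ((½)*(-42)*(1/54) + 23916) - I*√22407/6 = (-7/18 + 23916) - I*√22407/6 = 430481/18 - I*√22407/6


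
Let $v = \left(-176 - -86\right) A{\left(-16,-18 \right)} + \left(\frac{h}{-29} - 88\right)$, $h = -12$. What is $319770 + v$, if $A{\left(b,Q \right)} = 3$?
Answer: $\frac{9262960}{29} \approx 3.1941 \cdot 10^{5}$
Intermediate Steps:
$v = - \frac{10370}{29}$ ($v = \left(-176 - -86\right) 3 - \left(88 + \frac{12}{-29}\right) = \left(-176 + 86\right) 3 - \frac{2540}{29} = \left(-90\right) 3 + \left(\frac{12}{29} - 88\right) = -270 - \frac{2540}{29} = - \frac{10370}{29} \approx -357.59$)
$319770 + v = 319770 - \frac{10370}{29} = \frac{9262960}{29}$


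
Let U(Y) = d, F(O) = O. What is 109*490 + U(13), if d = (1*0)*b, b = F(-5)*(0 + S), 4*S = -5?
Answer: 53410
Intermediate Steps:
S = -5/4 (S = (1/4)*(-5) = -5/4 ≈ -1.2500)
b = 25/4 (b = -5*(0 - 5/4) = -5*(-5/4) = 25/4 ≈ 6.2500)
d = 0 (d = (1*0)*(25/4) = 0*(25/4) = 0)
U(Y) = 0
109*490 + U(13) = 109*490 + 0 = 53410 + 0 = 53410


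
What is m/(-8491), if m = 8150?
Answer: -8150/8491 ≈ -0.95984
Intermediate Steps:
m/(-8491) = 8150/(-8491) = 8150*(-1/8491) = -8150/8491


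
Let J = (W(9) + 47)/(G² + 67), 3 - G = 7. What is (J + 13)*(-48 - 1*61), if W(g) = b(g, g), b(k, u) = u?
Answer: -123715/83 ≈ -1490.5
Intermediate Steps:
W(g) = g
G = -4 (G = 3 - 1*7 = 3 - 7 = -4)
J = 56/83 (J = (9 + 47)/((-4)² + 67) = 56/(16 + 67) = 56/83 ≈ 0.67470)
(J + 13)*(-48 - 1*61) = (56/83 + 13)*(-48 - 1*61) = 1135*(-48 - 61)/83 = (1135/83)*(-109) = -123715/83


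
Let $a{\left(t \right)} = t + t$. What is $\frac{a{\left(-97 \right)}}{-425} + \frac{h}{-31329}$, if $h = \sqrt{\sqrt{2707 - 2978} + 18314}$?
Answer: $\frac{194}{425} - \frac{\sqrt{18314 + i \sqrt{271}}}{31329} \approx 0.45215 - 1.9414 \cdot 10^{-6} i$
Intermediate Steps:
$a{\left(t \right)} = 2 t$
$h = \sqrt{18314 + i \sqrt{271}}$ ($h = \sqrt{\sqrt{-271} + 18314} = \sqrt{i \sqrt{271} + 18314} = \sqrt{18314 + i \sqrt{271}} \approx 135.33 + 0.0608 i$)
$\frac{a{\left(-97 \right)}}{-425} + \frac{h}{-31329} = \frac{2 \left(-97\right)}{-425} + \frac{\sqrt{18314 + i \sqrt{271}}}{-31329} = \left(-194\right) \left(- \frac{1}{425}\right) + \sqrt{18314 + i \sqrt{271}} \left(- \frac{1}{31329}\right) = \frac{194}{425} - \frac{\sqrt{18314 + i \sqrt{271}}}{31329}$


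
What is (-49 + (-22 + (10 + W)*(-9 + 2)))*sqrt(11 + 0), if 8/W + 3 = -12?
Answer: -2059*sqrt(11)/15 ≈ -455.26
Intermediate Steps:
W = -8/15 (W = 8/(-3 - 12) = 8/(-15) = 8*(-1/15) = -8/15 ≈ -0.53333)
(-49 + (-22 + (10 + W)*(-9 + 2)))*sqrt(11 + 0) = (-49 + (-22 + (10 - 8/15)*(-9 + 2)))*sqrt(11 + 0) = (-49 + (-22 + (142/15)*(-7)))*sqrt(11) = (-49 + (-22 - 994/15))*sqrt(11) = (-49 - 1324/15)*sqrt(11) = -2059*sqrt(11)/15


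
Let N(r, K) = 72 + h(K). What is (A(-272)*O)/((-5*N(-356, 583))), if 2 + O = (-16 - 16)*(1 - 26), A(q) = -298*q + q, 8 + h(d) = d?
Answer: -64465632/3235 ≈ -19928.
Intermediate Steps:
h(d) = -8 + d
A(q) = -297*q
O = 798 (O = -2 + (-16 - 16)*(1 - 26) = -2 - 32*(-25) = -2 + 800 = 798)
N(r, K) = 64 + K (N(r, K) = 72 + (-8 + K) = 64 + K)
(A(-272)*O)/((-5*N(-356, 583))) = (-297*(-272)*798)/((-5*(64 + 583))) = (80784*798)/((-5*647)) = 64465632/(-3235) = 64465632*(-1/3235) = -64465632/3235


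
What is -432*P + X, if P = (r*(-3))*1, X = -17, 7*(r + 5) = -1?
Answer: -46775/7 ≈ -6682.1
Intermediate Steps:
r = -36/7 (r = -5 + (1/7)*(-1) = -5 - 1/7 = -36/7 ≈ -5.1429)
P = 108/7 (P = -36/7*(-3)*1 = (108/7)*1 = 108/7 ≈ 15.429)
-432*P + X = -432*108/7 - 17 = -46656/7 - 17 = -46775/7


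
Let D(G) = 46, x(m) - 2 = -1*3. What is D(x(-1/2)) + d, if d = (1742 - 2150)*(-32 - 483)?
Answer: 210166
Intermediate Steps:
x(m) = -1 (x(m) = 2 - 1*3 = 2 - 3 = -1)
d = 210120 (d = -408*(-515) = 210120)
D(x(-1/2)) + d = 46 + 210120 = 210166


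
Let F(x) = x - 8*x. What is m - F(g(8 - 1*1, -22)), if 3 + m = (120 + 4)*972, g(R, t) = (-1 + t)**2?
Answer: 124228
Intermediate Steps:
F(x) = -7*x
m = 120525 (m = -3 + (120 + 4)*972 = -3 + 124*972 = -3 + 120528 = 120525)
m - F(g(8 - 1*1, -22)) = 120525 - (-7)*(-1 - 22)**2 = 120525 - (-7)*(-23)**2 = 120525 - (-7)*529 = 120525 - 1*(-3703) = 120525 + 3703 = 124228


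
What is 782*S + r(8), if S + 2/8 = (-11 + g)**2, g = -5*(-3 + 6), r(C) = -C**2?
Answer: 1056745/2 ≈ 5.2837e+5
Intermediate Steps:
g = -15 (g = -5*3 = -15)
S = 2703/4 (S = -1/4 + (-11 - 15)**2 = -1/4 + (-26)**2 = -1/4 + 676 = 2703/4 ≈ 675.75)
782*S + r(8) = 782*(2703/4) - 1*8**2 = 1056873/2 - 1*64 = 1056873/2 - 64 = 1056745/2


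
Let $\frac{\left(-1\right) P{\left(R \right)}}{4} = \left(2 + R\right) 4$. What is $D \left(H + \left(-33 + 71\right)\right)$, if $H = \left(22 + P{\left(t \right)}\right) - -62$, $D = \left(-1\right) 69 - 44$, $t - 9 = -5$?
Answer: $-2938$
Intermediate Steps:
$t = 4$ ($t = 9 - 5 = 4$)
$P{\left(R \right)} = -32 - 16 R$ ($P{\left(R \right)} = - 4 \left(2 + R\right) 4 = - 4 \left(8 + 4 R\right) = -32 - 16 R$)
$D = -113$ ($D = -69 - 44 = -113$)
$H = -12$ ($H = \left(22 - 96\right) - -62 = \left(22 - 96\right) + 62 = -74 + 62 = -12$)
$D \left(H + \left(-33 + 71\right)\right) = - 113 \left(-12 + \left(-33 + 71\right)\right) = - 113 \left(-12 + 38\right) = \left(-113\right) 26 = -2938$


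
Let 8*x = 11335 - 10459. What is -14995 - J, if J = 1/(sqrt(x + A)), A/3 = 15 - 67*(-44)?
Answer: -14995 - sqrt(35994)/17997 ≈ -14995.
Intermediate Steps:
x = 219/2 (x = (11335 - 10459)/8 = (1/8)*876 = 219/2 ≈ 109.50)
A = 8889 (A = 3*(15 - 67*(-44)) = 3*(15 + 2948) = 3*2963 = 8889)
J = sqrt(35994)/17997 (J = 1/(sqrt(219/2 + 8889)) = 1/(sqrt(17997/2)) = 1/(sqrt(35994)/2) = sqrt(35994)/17997 ≈ 0.010542)
-14995 - J = -14995 - sqrt(35994)/17997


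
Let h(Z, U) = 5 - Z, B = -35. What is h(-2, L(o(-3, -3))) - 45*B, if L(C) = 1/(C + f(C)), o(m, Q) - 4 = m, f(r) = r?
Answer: 1582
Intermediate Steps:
o(m, Q) = 4 + m
L(C) = 1/(2*C) (L(C) = 1/(C + C) = 1/(2*C))
h(-2, L(o(-3, -3))) - 45*B = (5 - 1*(-2)) - 45*(-35) = (5 + 2) + 1575 = 7 + 1575 = 1582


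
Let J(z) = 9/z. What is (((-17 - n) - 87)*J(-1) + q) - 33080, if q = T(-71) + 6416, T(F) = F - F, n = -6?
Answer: -25782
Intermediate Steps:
T(F) = 0
q = 6416 (q = 0 + 6416 = 6416)
(((-17 - n) - 87)*J(-1) + q) - 33080 = (((-17 - 1*(-6)) - 87)*(9/(-1)) + 6416) - 33080 = (((-17 + 6) - 87)*(9*(-1)) + 6416) - 33080 = ((-11 - 87)*(-9) + 6416) - 33080 = (-98*(-9) + 6416) - 33080 = (882 + 6416) - 33080 = 7298 - 33080 = -25782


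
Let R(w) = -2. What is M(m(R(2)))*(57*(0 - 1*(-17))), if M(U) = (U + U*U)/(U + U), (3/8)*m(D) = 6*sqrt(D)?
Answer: 969/2 + 7752*I*sqrt(2) ≈ 484.5 + 10963.0*I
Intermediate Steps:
m(D) = 16*sqrt(D) (m(D) = 8*(6*sqrt(D))/3 = 16*sqrt(D))
M(U) = (U + U**2)/(2*U) (M(U) = (U + U**2)/((2*U)) = (U + U**2)*(1/(2*U)) = (U + U**2)/(2*U))
M(m(R(2)))*(57*(0 - 1*(-17))) = (1/2 + (16*sqrt(-2))/2)*(57*(0 - 1*(-17))) = (1/2 + (16*(I*sqrt(2)))/2)*(57*(0 + 17)) = (1/2 + (16*I*sqrt(2))/2)*(57*17) = (1/2 + 8*I*sqrt(2))*969 = 969/2 + 7752*I*sqrt(2)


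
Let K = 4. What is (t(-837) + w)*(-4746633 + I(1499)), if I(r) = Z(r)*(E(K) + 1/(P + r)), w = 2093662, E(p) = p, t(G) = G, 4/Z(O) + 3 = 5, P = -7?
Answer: -7410656175263425/746 ≈ -9.9339e+12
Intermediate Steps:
Z(O) = 2 (Z(O) = 4/(-3 + 5) = 4/2 = 4*(½) = 2)
I(r) = 8 + 2/(-7 + r) (I(r) = 2*(4 + 1/(-7 + r)) = 8 + 2/(-7 + r))
(t(-837) + w)*(-4746633 + I(1499)) = (-837 + 2093662)*(-4746633 + 2*(-27 + 4*1499)/(-7 + 1499)) = 2092825*(-4746633 + 2*(-27 + 5996)/1492) = 2092825*(-4746633 + 2*(1/1492)*5969) = 2092825*(-4746633 + 5969/746) = 2092825*(-3540982249/746) = -7410656175263425/746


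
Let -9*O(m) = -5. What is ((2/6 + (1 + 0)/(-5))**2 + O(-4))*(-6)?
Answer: -86/25 ≈ -3.4400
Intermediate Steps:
O(m) = 5/9 (O(m) = -1/9*(-5) = 5/9)
((2/6 + (1 + 0)/(-5))**2 + O(-4))*(-6) = ((2/6 + (1 + 0)/(-5))**2 + 5/9)*(-6) = ((2*(1/6) + 1*(-1/5))**2 + 5/9)*(-6) = ((1/3 - 1/5)**2 + 5/9)*(-6) = ((2/15)**2 + 5/9)*(-6) = (4/225 + 5/9)*(-6) = (43/75)*(-6) = -86/25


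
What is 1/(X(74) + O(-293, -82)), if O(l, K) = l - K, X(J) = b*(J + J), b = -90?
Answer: -1/13531 ≈ -7.3904e-5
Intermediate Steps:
X(J) = -180*J (X(J) = -90*(J + J) = -180*J)
1/(X(74) + O(-293, -82)) = 1/(-180*74 + (-293 - 1*(-82))) = 1/(-13320 + (-293 + 82)) = 1/(-13320 - 211) = 1/(-13531) = -1/13531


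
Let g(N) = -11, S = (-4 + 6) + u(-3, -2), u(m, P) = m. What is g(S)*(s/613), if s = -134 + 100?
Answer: 374/613 ≈ 0.61011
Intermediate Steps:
s = -34
S = -1 (S = (-4 + 6) - 3 = 2 - 3 = -1)
g(S)*(s/613) = -(-374)/613 = -11*(-34/613) = 374/613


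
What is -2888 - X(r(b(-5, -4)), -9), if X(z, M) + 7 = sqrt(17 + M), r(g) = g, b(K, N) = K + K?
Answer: -2881 - 2*sqrt(2) ≈ -2883.8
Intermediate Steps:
b(K, N) = 2*K
X(z, M) = -7 + sqrt(17 + M)
-2888 - X(r(b(-5, -4)), -9) = -2888 - (-7 + sqrt(17 - 9)) = -2888 - (-7 + sqrt(8)) = -2888 - (-7 + 2*sqrt(2)) = -2888 + (7 - 2*sqrt(2)) = -2881 - 2*sqrt(2)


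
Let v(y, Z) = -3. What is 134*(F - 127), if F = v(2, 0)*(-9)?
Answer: -13400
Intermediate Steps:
F = 27 (F = -3*(-9) = 27)
134*(F - 127) = 134*(27 - 127) = 134*(-100) = -13400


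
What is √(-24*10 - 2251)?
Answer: I*√2491 ≈ 49.91*I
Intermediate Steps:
√(-24*10 - 2251) = √(-240 - 2251) = √(-2491) = I*√2491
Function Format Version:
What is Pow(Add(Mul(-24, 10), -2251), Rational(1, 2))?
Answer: Mul(I, Pow(2491, Rational(1, 2))) ≈ Mul(49.910, I)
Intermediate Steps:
Pow(Add(Mul(-24, 10), -2251), Rational(1, 2)) = Pow(Add(-240, -2251), Rational(1, 2)) = Pow(-2491, Rational(1, 2)) = Mul(I, Pow(2491, Rational(1, 2)))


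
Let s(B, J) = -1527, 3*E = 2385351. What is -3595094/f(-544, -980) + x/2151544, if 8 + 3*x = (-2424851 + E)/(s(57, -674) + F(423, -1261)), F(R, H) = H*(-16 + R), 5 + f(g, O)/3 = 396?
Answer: -663603949449730177/216519354574408 ≈ -3064.9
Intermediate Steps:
E = 795117 (E = (⅓)*2385351 = 795117)
f(g, O) = 1173 (f(g, O) = -15 + 3*396 = -15 + 1188 = 1173)
x = -1244149/772131 (x = -8/3 + ((-2424851 + 795117)/(-1527 - 1261*(-16 + 423)))/3 = -8/3 + (-1629734/(-1527 - 1261*407))/3 = -8/3 + (-1629734/(-1527 - 513227))/3 = -8/3 + (-1629734/(-514754))/3 = -8/3 + (-1629734*(-1/514754))/3 = -8/3 + (⅓)*(814867/257377) = -8/3 + 814867/772131 = -1244149/772131 ≈ -1.6113)
-3595094/f(-544, -980) + x/2151544 = -3595094/1173 - 1244149/772131/2151544 = -3595094*1/1173 - 1244149/772131*1/2151544 = -3595094/1173 - 1244149/1661273820264 = -663603949449730177/216519354574408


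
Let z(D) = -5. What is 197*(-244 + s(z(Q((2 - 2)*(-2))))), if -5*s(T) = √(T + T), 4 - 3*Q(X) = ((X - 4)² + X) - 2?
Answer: -48068 - 197*I*√10/5 ≈ -48068.0 - 124.59*I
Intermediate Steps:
Q(X) = 2 - X/3 - (-4 + X)²/3 (Q(X) = 4/3 - (((X - 4)² + X) - 2)/3 = 4/3 - (((-4 + X)² + X) - 2)/3 = 4/3 - ((X + (-4 + X)²) - 2)/3 = 4/3 - (-2 + X + (-4 + X)²)/3 = 4/3 + (⅔ - X/3 - (-4 + X)²/3) = 2 - X/3 - (-4 + X)²/3)
s(T) = -√2*√T/5 (s(T) = -√(T + T)/5 = -√2*√T/5)
197*(-244 + s(z(Q((2 - 2)*(-2))))) = 197*(-244 - √2*√(-5)/5) = 197*(-244 - √2*I*√5/5) = 197*(-244 - I*√10/5) = -48068 - 197*I*√10/5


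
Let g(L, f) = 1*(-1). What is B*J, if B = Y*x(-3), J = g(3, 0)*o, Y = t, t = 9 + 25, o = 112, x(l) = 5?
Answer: -19040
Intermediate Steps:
t = 34
g(L, f) = -1
Y = 34
J = -112 (J = -1*112 = -112)
B = 170 (B = 34*5 = 170)
B*J = 170*(-112) = -19040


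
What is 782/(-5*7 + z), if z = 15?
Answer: -391/10 ≈ -39.100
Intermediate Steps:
782/(-5*7 + z) = 782/(-5*7 + 15) = 782/(-35 + 15) = 782/(-20) = 782*(-1/20) = -391/10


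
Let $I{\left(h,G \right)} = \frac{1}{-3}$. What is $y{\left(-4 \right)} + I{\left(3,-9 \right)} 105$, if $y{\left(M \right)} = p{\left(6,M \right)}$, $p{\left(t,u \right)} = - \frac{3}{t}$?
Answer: $- \frac{71}{2} \approx -35.5$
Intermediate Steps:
$I{\left(h,G \right)} = - \frac{1}{3}$
$y{\left(M \right)} = - \frac{1}{2}$ ($y{\left(M \right)} = - \frac{3}{6} = \left(-3\right) \frac{1}{6} = - \frac{1}{2}$)
$y{\left(-4 \right)} + I{\left(3,-9 \right)} 105 = - \frac{1}{2} - 35 = - \frac{71}{2}$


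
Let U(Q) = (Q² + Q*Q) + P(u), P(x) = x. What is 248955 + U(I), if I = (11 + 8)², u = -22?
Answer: 509575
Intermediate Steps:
I = 361 (I = 19² = 361)
U(Q) = -22 + 2*Q² (U(Q) = (Q² + Q*Q) - 22 = (Q² + Q²) - 22 = 2*Q² - 22 = -22 + 2*Q²)
248955 + U(I) = 248955 + (-22 + 2*361²) = 248955 + (-22 + 2*130321) = 248955 + (-22 + 260642) = 248955 + 260620 = 509575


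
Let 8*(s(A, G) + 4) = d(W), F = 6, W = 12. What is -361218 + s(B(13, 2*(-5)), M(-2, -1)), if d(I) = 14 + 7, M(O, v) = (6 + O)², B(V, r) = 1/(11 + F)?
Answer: -2889755/8 ≈ -3.6122e+5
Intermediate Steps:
B(V, r) = 1/17 (B(V, r) = 1/(11 + 6) = 1/17)
d(I) = 21
s(A, G) = -11/8 (s(A, G) = -4 + (⅛)*21 = -4 + 21/8 = -11/8)
-361218 + s(B(13, 2*(-5)), M(-2, -1)) = -361218 - 11/8 = -2889755/8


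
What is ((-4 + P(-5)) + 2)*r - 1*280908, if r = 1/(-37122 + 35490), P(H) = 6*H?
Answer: -14326307/51 ≈ -2.8091e+5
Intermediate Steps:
r = -1/1632 (r = 1/(-1632) = -1/1632 ≈ -0.00061275)
((-4 + P(-5)) + 2)*r - 1*280908 = ((-4 + 6*(-5)) + 2)*(-1/1632) - 1*280908 = ((-4 - 30) + 2)*(-1/1632) - 280908 = (-34 + 2)*(-1/1632) - 280908 = -32*(-1/1632) - 280908 = 1/51 - 280908 = -14326307/51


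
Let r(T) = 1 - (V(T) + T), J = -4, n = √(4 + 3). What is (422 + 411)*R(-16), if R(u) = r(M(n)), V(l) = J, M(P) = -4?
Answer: 7497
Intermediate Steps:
n = √7 ≈ 2.6458
V(l) = -4
r(T) = 5 - T (r(T) = 1 - (-4 + T) = 1 + (4 - T) = 5 - T)
R(u) = 9 (R(u) = 5 - 1*(-4) = 5 + 4 = 9)
(422 + 411)*R(-16) = (422 + 411)*9 = 833*9 = 7497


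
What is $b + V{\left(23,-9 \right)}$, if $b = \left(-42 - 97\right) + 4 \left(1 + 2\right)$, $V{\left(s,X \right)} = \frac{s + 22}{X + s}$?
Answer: $- \frac{1733}{14} \approx -123.79$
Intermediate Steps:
$V{\left(s,X \right)} = \frac{22 + s}{X + s}$
$b = -127$ ($b = -139 + 4 \cdot 3 = -139 + 12 = -127$)
$b + V{\left(23,-9 \right)} = -127 + \frac{22 + 23}{-9 + 23} = -127 + \frac{1}{14} \cdot 45 = -127 + \frac{45}{14} = - \frac{1733}{14}$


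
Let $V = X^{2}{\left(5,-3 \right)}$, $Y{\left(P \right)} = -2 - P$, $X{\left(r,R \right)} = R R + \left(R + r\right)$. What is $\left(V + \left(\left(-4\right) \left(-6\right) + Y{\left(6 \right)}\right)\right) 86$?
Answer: $11782$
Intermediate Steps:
$X{\left(r,R \right)} = R + r + R^{2}$ ($X{\left(r,R \right)} = R^{2} + \left(R + r\right) = R + r + R^{2}$)
$V = 121$ ($V = \left(-3 + 5 + \left(-3\right)^{2}\right)^{2} = \left(-3 + 5 + 9\right)^{2} = 11^{2} = 121$)
$\left(V + \left(\left(-4\right) \left(-6\right) + Y{\left(6 \right)}\right)\right) 86 = \left(121 - -16\right) 86 = \left(121 + \left(24 - 8\right)\right) 86 = \left(121 + 16\right) 86 = 137 \cdot 86 = 11782$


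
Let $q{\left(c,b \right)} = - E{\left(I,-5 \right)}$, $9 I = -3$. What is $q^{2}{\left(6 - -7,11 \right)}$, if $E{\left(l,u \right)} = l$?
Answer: $\frac{1}{9} \approx 0.11111$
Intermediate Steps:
$I = - \frac{1}{3}$ ($I = \frac{1}{9} \left(-3\right) = - \frac{1}{3} \approx -0.33333$)
$q{\left(c,b \right)} = \frac{1}{3}$ ($q{\left(c,b \right)} = \left(-1\right) \left(- \frac{1}{3}\right) = \frac{1}{3}$)
$q^{2}{\left(6 - -7,11 \right)} = \left(\frac{1}{3}\right)^{2} = \frac{1}{9}$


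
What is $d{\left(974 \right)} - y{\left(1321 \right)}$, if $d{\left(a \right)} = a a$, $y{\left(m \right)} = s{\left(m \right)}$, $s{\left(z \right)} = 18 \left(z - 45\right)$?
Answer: $925708$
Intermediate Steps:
$s{\left(z \right)} = -810 + 18 z$ ($s{\left(z \right)} = 18 \left(-45 + z\right) = -810 + 18 z$)
$y{\left(m \right)} = -810 + 18 m$
$d{\left(a \right)} = a^{2}$
$d{\left(974 \right)} - y{\left(1321 \right)} = 974^{2} - \left(-810 + 18 \cdot 1321\right) = 948676 - \left(-810 + 23778\right) = 948676 - 22968 = 925708$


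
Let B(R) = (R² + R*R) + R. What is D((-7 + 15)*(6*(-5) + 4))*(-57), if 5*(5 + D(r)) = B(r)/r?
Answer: 5016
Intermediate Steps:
B(R) = R + 2*R² (B(R) = (R² + R²) + R = 2*R² + R = R + 2*R²)
D(r) = -24/5 + 2*r/5 (D(r) = -5 + ((r*(1 + 2*r))/r)/5 = -5 + (1 + 2*r)/5 = -5 + (⅕ + 2*r/5) = -24/5 + 2*r/5)
D((-7 + 15)*(6*(-5) + 4))*(-57) = (-24/5 + 2*((-7 + 15)*(6*(-5) + 4))/5)*(-57) = (-24/5 + 2*(8*(-30 + 4))/5)*(-57) = (-24/5 + 2*(8*(-26))/5)*(-57) = (-24/5 + (⅖)*(-208))*(-57) = (-24/5 - 416/5)*(-57) = -88*(-57) = 5016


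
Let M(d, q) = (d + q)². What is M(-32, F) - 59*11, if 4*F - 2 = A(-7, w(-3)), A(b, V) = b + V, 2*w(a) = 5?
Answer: 26585/64 ≈ 415.39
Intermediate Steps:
w(a) = 5/2 (w(a) = (½)*5 = 5/2)
A(b, V) = V + b
F = -5/8 (F = ½ + (5/2 - 7)/4 = ½ + (¼)*(-9/2) = ½ - 9/8 = -5/8 ≈ -0.62500)
M(-32, F) - 59*11 = (-32 - 5/8)² - 59*11 = (-261/8)² - 649 = 68121/64 - 649 = 26585/64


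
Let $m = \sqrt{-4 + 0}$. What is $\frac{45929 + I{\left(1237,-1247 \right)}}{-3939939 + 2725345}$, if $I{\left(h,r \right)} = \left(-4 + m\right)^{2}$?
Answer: $- \frac{45941}{1214594} + \frac{8 i}{607297} \approx -0.037824 + 1.3173 \cdot 10^{-5} i$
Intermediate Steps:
$m = 2 i$ ($m = \sqrt{-4} = 2 i \approx 2.0 i$)
$I{\left(h,r \right)} = \left(-4 + 2 i\right)^{2}$
$\frac{45929 + I{\left(1237,-1247 \right)}}{-3939939 + 2725345} = \frac{45929 + \left(12 - 16 i\right)}{-3939939 + 2725345} = \frac{45941 - 16 i}{-1214594} = \left(45941 - 16 i\right) \left(- \frac{1}{1214594}\right) = - \frac{45941}{1214594} + \frac{8 i}{607297}$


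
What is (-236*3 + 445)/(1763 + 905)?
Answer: -263/2668 ≈ -0.098576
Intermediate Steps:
(-236*3 + 445)/(1763 + 905) = (-708 + 445)/2668 = -263*1/2668 = -263/2668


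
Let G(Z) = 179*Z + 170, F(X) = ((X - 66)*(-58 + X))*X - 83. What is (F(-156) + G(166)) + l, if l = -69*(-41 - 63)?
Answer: -7374271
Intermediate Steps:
F(X) = -83 + X*(-66 + X)*(-58 + X) (F(X) = ((-66 + X)*(-58 + X))*X - 83 = X*(-66 + X)*(-58 + X) - 83 = -83 + X*(-66 + X)*(-58 + X))
G(Z) = 170 + 179*Z
l = 7176 (l = -69*(-104) = 7176)
(F(-156) + G(166)) + l = ((-83 + (-156)³ - 124*(-156)² + 3828*(-156)) + (170 + 179*166)) + 7176 = ((-83 - 3796416 - 124*24336 - 597168) + (170 + 29714)) + 7176 = ((-83 - 3796416 - 3017664 - 597168) + 29884) + 7176 = (-7411331 + 29884) + 7176 = -7381447 + 7176 = -7374271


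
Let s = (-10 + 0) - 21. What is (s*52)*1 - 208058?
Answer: -209670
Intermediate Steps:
s = -31 (s = -10 - 21 = -31)
(s*52)*1 - 208058 = -31*52*1 - 208058 = -1612*1 - 208058 = -1612 - 208058 = -209670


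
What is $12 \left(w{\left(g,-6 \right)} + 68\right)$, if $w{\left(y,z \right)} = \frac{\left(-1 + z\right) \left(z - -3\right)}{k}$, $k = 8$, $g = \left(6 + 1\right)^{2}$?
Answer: $\frac{1695}{2} \approx 847.5$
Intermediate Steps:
$g = 49$ ($g = 7^{2} = 49$)
$w{\left(y,z \right)} = \frac{\left(-1 + z\right) \left(3 + z\right)}{8}$ ($w{\left(y,z \right)} = \frac{\left(-1 + z\right) \left(z - -3\right)}{8} = \left(-1 + z\right) \left(z + 3\right) \frac{1}{8} = \left(-1 + z\right) \left(3 + z\right) \frac{1}{8} = \frac{\left(-1 + z\right) \left(3 + z\right)}{8}$)
$12 \left(w{\left(g,-6 \right)} + 68\right) = 12 \left(\left(- \frac{3}{8} + \frac{1}{4} \left(-6\right) + \frac{\left(-6\right)^{2}}{8}\right) + 68\right) = 12 \left(\left(- \frac{3}{8} - \frac{3}{2} + \frac{1}{8} \cdot 36\right) + 68\right) = 12 \left(\left(- \frac{3}{8} - \frac{3}{2} + \frac{9}{2}\right) + 68\right) = 12 \left(\frac{21}{8} + 68\right) = 12 \cdot \frac{565}{8} = \frac{1695}{2}$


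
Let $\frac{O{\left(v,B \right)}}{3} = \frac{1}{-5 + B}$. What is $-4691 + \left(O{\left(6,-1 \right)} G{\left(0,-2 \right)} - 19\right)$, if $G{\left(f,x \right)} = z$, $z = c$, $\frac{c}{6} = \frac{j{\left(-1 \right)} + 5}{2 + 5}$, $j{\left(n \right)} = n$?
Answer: $- \frac{32982}{7} \approx -4711.7$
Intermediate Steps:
$O{\left(v,B \right)} = \frac{3}{-5 + B}$
$c = \frac{24}{7}$ ($c = 6 \frac{-1 + 5}{2 + 5} = 6 \cdot \frac{4}{7} = \frac{24}{7} \approx 3.4286$)
$z = \frac{24}{7} \approx 3.4286$
$G{\left(f,x \right)} = \frac{24}{7}$
$-4691 + \left(O{\left(6,-1 \right)} G{\left(0,-2 \right)} - 19\right) = -4691 - \left(19 - \frac{3}{-5 - 1} \cdot \frac{24}{7}\right) = -4691 - \left(19 - \frac{3}{-6} \cdot \frac{24}{7}\right) = -4691 - \left(19 - 3 \left(- \frac{1}{6}\right) \frac{24}{7}\right) = -4691 - \frac{145}{7} = - \frac{32982}{7}$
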